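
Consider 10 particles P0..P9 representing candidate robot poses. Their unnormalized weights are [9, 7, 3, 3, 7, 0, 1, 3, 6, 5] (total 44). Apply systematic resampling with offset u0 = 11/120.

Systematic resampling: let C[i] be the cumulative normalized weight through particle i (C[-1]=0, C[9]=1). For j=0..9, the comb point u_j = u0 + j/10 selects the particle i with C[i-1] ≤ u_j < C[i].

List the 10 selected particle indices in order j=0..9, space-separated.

C = [9/44, 4/11, 19/44, 1/2, 29/44, 29/44, 15/22, 3/4, 39/44, 1]
j=0: u_0=11/120 ∈ [0, 9/44) → index 0
j=1: u_1=23/120 ∈ [0, 9/44) → index 0
j=2: u_2=7/24 ∈ [9/44, 4/11) → index 1
j=3: u_3=47/120 ∈ [4/11, 19/44) → index 2
j=4: u_4=59/120 ∈ [19/44, 1/2) → index 3
j=5: u_5=71/120 ∈ [1/2, 29/44) → index 4
j=6: u_6=83/120 ∈ [15/22, 3/4) → index 7
j=7: u_7=19/24 ∈ [3/4, 39/44) → index 8
j=8: u_8=107/120 ∈ [39/44, 1) → index 9
j=9: u_9=119/120 ∈ [39/44, 1) → index 9

0 0 1 2 3 4 7 8 9 9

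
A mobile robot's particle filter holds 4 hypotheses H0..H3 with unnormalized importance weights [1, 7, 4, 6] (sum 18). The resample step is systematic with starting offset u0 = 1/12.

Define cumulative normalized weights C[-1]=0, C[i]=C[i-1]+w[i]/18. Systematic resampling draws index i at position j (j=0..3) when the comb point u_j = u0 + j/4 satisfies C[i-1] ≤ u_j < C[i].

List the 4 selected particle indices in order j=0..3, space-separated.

C = [1/18, 4/9, 2/3, 1]
j=0: u_0=1/12 ∈ [1/18, 4/9) → index 1
j=1: u_1=1/3 ∈ [1/18, 4/9) → index 1
j=2: u_2=7/12 ∈ [4/9, 2/3) → index 2
j=3: u_3=5/6 ∈ [2/3, 1) → index 3

1 1 2 3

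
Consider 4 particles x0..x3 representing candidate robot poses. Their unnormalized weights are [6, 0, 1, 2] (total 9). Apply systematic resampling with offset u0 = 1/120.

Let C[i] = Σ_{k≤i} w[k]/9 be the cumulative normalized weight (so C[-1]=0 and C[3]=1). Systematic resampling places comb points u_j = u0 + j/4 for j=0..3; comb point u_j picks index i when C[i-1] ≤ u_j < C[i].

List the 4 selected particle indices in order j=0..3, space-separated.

C = [2/3, 2/3, 7/9, 1]
j=0: u_0=1/120 ∈ [0, 2/3) → index 0
j=1: u_1=31/120 ∈ [0, 2/3) → index 0
j=2: u_2=61/120 ∈ [0, 2/3) → index 0
j=3: u_3=91/120 ∈ [2/3, 7/9) → index 2

0 0 0 2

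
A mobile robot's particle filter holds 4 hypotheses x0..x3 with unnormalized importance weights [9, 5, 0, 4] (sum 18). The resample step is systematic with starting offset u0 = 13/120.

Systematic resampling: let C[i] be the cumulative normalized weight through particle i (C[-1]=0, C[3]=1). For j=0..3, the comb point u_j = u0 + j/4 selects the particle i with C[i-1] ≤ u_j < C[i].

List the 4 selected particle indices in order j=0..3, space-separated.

0 0 1 3

C = [1/2, 7/9, 7/9, 1]
j=0: u_0=13/120 ∈ [0, 1/2) → index 0
j=1: u_1=43/120 ∈ [0, 1/2) → index 0
j=2: u_2=73/120 ∈ [1/2, 7/9) → index 1
j=3: u_3=103/120 ∈ [7/9, 1) → index 3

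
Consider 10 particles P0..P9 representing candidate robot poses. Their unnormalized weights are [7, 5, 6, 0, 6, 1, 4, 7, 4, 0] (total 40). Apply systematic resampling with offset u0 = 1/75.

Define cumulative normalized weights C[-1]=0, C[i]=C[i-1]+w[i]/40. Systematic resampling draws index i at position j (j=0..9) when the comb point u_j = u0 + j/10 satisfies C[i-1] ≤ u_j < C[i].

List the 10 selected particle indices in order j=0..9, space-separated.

0 0 1 2 2 4 5 6 7 8

C = [7/40, 3/10, 9/20, 9/20, 3/5, 5/8, 29/40, 9/10, 1, 1]
j=0: u_0=1/75 ∈ [0, 7/40) → index 0
j=1: u_1=17/150 ∈ [0, 7/40) → index 0
j=2: u_2=16/75 ∈ [7/40, 3/10) → index 1
j=3: u_3=47/150 ∈ [3/10, 9/20) → index 2
j=4: u_4=31/75 ∈ [3/10, 9/20) → index 2
j=5: u_5=77/150 ∈ [9/20, 3/5) → index 4
j=6: u_6=46/75 ∈ [3/5, 5/8) → index 5
j=7: u_7=107/150 ∈ [5/8, 29/40) → index 6
j=8: u_8=61/75 ∈ [29/40, 9/10) → index 7
j=9: u_9=137/150 ∈ [9/10, 1) → index 8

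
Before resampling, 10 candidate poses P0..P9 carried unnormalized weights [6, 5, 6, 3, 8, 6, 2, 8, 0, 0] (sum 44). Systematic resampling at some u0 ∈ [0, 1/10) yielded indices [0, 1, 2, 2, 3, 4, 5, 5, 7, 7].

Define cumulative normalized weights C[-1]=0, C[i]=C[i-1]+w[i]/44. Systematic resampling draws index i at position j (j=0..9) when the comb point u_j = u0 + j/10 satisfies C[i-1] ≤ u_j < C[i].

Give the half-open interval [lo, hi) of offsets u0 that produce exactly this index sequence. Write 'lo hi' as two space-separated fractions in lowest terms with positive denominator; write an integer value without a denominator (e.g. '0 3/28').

C = [3/22, 1/4, 17/44, 5/11, 7/11, 17/22, 9/11, 1, 1, 1]
j=0 picked index 0: u0 ∈ [0, 3/22)
j=1 picked index 1: u0 ∈ [2/55, 3/20)
j=2 picked index 2: u0 ∈ [1/20, 41/220)
j=3 picked index 2: u0 ∈ [-1/20, 19/220)
j=4 picked index 3: u0 ∈ [-3/220, 3/55)
j=5 picked index 4: u0 ∈ [-1/22, 3/22)
j=6 picked index 5: u0 ∈ [2/55, 19/110)
j=7 picked index 5: u0 ∈ [-7/110, 4/55)
j=8 picked index 7: u0 ∈ [1/55, 1/5)
j=9 picked index 7: u0 ∈ [-9/110, 1/10)
intersection: [1/20, 3/55)

1/20 3/55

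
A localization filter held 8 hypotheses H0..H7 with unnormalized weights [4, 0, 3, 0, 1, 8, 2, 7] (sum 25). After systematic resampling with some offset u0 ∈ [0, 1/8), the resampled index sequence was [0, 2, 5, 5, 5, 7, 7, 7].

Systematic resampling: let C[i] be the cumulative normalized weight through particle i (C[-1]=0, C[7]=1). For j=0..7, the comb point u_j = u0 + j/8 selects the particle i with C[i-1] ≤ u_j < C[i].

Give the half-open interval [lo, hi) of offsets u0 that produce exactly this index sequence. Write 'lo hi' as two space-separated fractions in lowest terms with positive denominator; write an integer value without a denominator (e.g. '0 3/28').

C = [4/25, 4/25, 7/25, 7/25, 8/25, 16/25, 18/25, 1]
j=0 picked index 0: u0 ∈ [0, 4/25)
j=1 picked index 2: u0 ∈ [7/200, 31/200)
j=2 picked index 5: u0 ∈ [7/100, 39/100)
j=3 picked index 5: u0 ∈ [-11/200, 53/200)
j=4 picked index 5: u0 ∈ [-9/50, 7/50)
j=5 picked index 7: u0 ∈ [19/200, 3/8)
j=6 picked index 7: u0 ∈ [-3/100, 1/4)
j=7 picked index 7: u0 ∈ [-31/200, 1/8)
intersection: [19/200, 1/8)

19/200 1/8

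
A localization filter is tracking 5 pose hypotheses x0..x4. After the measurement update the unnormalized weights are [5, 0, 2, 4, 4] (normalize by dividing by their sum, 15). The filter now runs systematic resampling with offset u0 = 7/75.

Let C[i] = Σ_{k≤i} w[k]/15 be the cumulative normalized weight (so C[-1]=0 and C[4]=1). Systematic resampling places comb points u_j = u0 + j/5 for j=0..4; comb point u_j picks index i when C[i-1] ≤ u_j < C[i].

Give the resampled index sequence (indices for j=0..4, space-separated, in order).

C = [1/3, 1/3, 7/15, 11/15, 1]
j=0: u_0=7/75 ∈ [0, 1/3) → index 0
j=1: u_1=22/75 ∈ [0, 1/3) → index 0
j=2: u_2=37/75 ∈ [7/15, 11/15) → index 3
j=3: u_3=52/75 ∈ [7/15, 11/15) → index 3
j=4: u_4=67/75 ∈ [11/15, 1) → index 4

0 0 3 3 4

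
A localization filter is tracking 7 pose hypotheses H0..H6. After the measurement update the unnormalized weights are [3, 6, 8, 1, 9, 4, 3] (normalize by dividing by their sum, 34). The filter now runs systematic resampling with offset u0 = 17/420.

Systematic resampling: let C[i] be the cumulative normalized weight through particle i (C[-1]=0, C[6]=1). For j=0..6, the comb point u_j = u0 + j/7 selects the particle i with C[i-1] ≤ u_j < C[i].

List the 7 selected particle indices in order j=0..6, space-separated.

C = [3/34, 9/34, 1/2, 9/17, 27/34, 31/34, 1]
j=0: u_0=17/420 ∈ [0, 3/34) → index 0
j=1: u_1=11/60 ∈ [3/34, 9/34) → index 1
j=2: u_2=137/420 ∈ [9/34, 1/2) → index 2
j=3: u_3=197/420 ∈ [9/34, 1/2) → index 2
j=4: u_4=257/420 ∈ [9/17, 27/34) → index 4
j=5: u_5=317/420 ∈ [9/17, 27/34) → index 4
j=6: u_6=377/420 ∈ [27/34, 31/34) → index 5

0 1 2 2 4 4 5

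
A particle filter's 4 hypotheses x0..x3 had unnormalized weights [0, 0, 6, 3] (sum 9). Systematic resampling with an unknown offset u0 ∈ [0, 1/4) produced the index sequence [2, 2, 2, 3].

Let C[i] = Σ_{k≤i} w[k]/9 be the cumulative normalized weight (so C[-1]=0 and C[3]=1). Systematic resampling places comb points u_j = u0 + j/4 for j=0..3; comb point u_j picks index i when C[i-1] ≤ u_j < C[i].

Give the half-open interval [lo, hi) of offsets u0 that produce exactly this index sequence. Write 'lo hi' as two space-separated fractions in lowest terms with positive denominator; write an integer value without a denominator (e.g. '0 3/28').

0 1/6

C = [0, 0, 2/3, 1]
j=0 picked index 2: u0 ∈ [0, 2/3)
j=1 picked index 2: u0 ∈ [-1/4, 5/12)
j=2 picked index 2: u0 ∈ [-1/2, 1/6)
j=3 picked index 3: u0 ∈ [-1/12, 1/4)
intersection: [0, 1/6)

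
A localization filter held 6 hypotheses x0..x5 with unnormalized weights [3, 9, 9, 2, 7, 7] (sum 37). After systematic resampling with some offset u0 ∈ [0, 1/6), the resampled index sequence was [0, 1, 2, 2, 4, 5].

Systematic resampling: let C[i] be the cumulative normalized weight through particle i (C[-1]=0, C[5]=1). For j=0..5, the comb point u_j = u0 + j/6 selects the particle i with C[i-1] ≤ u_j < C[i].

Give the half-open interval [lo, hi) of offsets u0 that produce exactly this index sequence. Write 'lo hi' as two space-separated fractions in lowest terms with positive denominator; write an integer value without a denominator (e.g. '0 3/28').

C = [3/37, 12/37, 21/37, 23/37, 30/37, 1]
j=0 picked index 0: u0 ∈ [0, 3/37)
j=1 picked index 1: u0 ∈ [-19/222, 35/222)
j=2 picked index 2: u0 ∈ [-1/111, 26/111)
j=3 picked index 2: u0 ∈ [-13/74, 5/74)
j=4 picked index 4: u0 ∈ [-5/111, 16/111)
j=5 picked index 5: u0 ∈ [-5/222, 1/6)
intersection: [0, 5/74)

0 5/74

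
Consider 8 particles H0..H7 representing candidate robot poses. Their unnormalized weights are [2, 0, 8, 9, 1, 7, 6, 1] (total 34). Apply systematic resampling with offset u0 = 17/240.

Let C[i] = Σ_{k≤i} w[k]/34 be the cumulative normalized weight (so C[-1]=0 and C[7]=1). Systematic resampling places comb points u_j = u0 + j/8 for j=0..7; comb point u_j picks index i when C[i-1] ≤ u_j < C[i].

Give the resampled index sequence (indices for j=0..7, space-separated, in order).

2 2 3 3 4 5 6 6

C = [1/17, 1/17, 5/17, 19/34, 10/17, 27/34, 33/34, 1]
j=0: u_0=17/240 ∈ [1/17, 5/17) → index 2
j=1: u_1=47/240 ∈ [1/17, 5/17) → index 2
j=2: u_2=77/240 ∈ [5/17, 19/34) → index 3
j=3: u_3=107/240 ∈ [5/17, 19/34) → index 3
j=4: u_4=137/240 ∈ [19/34, 10/17) → index 4
j=5: u_5=167/240 ∈ [10/17, 27/34) → index 5
j=6: u_6=197/240 ∈ [27/34, 33/34) → index 6
j=7: u_7=227/240 ∈ [27/34, 33/34) → index 6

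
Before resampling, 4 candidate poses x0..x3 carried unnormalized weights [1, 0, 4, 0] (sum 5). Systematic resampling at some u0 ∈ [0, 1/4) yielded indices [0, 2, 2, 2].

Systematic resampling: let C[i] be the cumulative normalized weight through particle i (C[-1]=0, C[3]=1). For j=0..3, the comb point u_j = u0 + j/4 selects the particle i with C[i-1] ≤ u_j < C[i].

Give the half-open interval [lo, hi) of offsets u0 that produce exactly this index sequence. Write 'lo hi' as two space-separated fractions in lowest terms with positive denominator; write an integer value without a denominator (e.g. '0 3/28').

C = [1/5, 1/5, 1, 1]
j=0 picked index 0: u0 ∈ [0, 1/5)
j=1 picked index 2: u0 ∈ [-1/20, 3/4)
j=2 picked index 2: u0 ∈ [-3/10, 1/2)
j=3 picked index 2: u0 ∈ [-11/20, 1/4)
intersection: [0, 1/5)

0 1/5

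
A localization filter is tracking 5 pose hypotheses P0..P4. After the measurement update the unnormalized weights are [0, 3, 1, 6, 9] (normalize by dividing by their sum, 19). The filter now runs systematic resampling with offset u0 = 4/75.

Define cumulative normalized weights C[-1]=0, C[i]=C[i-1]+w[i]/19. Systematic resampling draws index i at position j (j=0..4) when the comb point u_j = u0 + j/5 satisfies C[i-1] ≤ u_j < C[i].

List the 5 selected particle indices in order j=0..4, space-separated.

1 3 3 4 4

C = [0, 3/19, 4/19, 10/19, 1]
j=0: u_0=4/75 ∈ [0, 3/19) → index 1
j=1: u_1=19/75 ∈ [4/19, 10/19) → index 3
j=2: u_2=34/75 ∈ [4/19, 10/19) → index 3
j=3: u_3=49/75 ∈ [10/19, 1) → index 4
j=4: u_4=64/75 ∈ [10/19, 1) → index 4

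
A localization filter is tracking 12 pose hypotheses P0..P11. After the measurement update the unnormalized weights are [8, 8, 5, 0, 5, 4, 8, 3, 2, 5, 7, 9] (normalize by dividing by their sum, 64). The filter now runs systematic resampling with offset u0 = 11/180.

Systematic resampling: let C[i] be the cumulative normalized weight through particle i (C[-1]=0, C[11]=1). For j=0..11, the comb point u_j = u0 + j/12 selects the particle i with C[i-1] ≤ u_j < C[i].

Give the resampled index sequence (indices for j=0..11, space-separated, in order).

C = [1/8, 1/4, 21/64, 21/64, 13/32, 15/32, 19/32, 41/64, 43/64, 3/4, 55/64, 1]
j=0: u_0=11/180 ∈ [0, 1/8) → index 0
j=1: u_1=13/90 ∈ [1/8, 1/4) → index 1
j=2: u_2=41/180 ∈ [1/8, 1/4) → index 1
j=3: u_3=14/45 ∈ [1/4, 21/64) → index 2
j=4: u_4=71/180 ∈ [21/64, 13/32) → index 4
j=5: u_5=43/90 ∈ [15/32, 19/32) → index 6
j=6: u_6=101/180 ∈ [15/32, 19/32) → index 6
j=7: u_7=29/45 ∈ [41/64, 43/64) → index 8
j=8: u_8=131/180 ∈ [43/64, 3/4) → index 9
j=9: u_9=73/90 ∈ [3/4, 55/64) → index 10
j=10: u_10=161/180 ∈ [55/64, 1) → index 11
j=11: u_11=44/45 ∈ [55/64, 1) → index 11

0 1 1 2 4 6 6 8 9 10 11 11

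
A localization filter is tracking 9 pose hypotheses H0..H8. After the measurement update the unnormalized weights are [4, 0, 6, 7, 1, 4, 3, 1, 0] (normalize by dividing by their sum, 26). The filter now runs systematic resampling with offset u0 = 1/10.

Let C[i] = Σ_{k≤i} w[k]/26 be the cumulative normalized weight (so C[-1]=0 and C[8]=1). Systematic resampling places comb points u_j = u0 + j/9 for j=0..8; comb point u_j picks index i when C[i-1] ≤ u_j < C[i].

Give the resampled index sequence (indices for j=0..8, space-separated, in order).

C = [2/13, 2/13, 5/13, 17/26, 9/13, 11/13, 25/26, 1, 1]
j=0: u_0=1/10 ∈ [0, 2/13) → index 0
j=1: u_1=19/90 ∈ [2/13, 5/13) → index 2
j=2: u_2=29/90 ∈ [2/13, 5/13) → index 2
j=3: u_3=13/30 ∈ [5/13, 17/26) → index 3
j=4: u_4=49/90 ∈ [5/13, 17/26) → index 3
j=5: u_5=59/90 ∈ [17/26, 9/13) → index 4
j=6: u_6=23/30 ∈ [9/13, 11/13) → index 5
j=7: u_7=79/90 ∈ [11/13, 25/26) → index 6
j=8: u_8=89/90 ∈ [25/26, 1) → index 7

0 2 2 3 3 4 5 6 7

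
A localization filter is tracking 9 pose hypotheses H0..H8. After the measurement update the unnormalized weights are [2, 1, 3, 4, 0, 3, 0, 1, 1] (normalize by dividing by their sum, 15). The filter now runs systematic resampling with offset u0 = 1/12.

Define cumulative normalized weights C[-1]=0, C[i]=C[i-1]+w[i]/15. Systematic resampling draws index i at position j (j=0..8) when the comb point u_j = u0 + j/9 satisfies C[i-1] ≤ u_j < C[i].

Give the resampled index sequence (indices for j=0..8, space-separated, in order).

0 1 2 3 3 3 5 5 8

C = [2/15, 1/5, 2/5, 2/3, 2/3, 13/15, 13/15, 14/15, 1]
j=0: u_0=1/12 ∈ [0, 2/15) → index 0
j=1: u_1=7/36 ∈ [2/15, 1/5) → index 1
j=2: u_2=11/36 ∈ [1/5, 2/5) → index 2
j=3: u_3=5/12 ∈ [2/5, 2/3) → index 3
j=4: u_4=19/36 ∈ [2/5, 2/3) → index 3
j=5: u_5=23/36 ∈ [2/5, 2/3) → index 3
j=6: u_6=3/4 ∈ [2/3, 13/15) → index 5
j=7: u_7=31/36 ∈ [2/3, 13/15) → index 5
j=8: u_8=35/36 ∈ [14/15, 1) → index 8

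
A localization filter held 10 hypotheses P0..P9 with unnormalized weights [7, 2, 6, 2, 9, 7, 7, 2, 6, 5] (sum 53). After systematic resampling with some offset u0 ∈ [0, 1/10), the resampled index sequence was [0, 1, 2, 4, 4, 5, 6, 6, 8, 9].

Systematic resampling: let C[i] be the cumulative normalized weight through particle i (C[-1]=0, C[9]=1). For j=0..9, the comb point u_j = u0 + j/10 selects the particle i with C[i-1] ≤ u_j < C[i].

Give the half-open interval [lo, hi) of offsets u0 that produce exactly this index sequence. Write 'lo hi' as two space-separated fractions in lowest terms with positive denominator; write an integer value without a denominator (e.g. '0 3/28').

C = [7/53, 9/53, 15/53, 17/53, 26/53, 33/53, 40/53, 42/53, 48/53, 1]
j=0 picked index 0: u0 ∈ [0, 7/53)
j=1 picked index 1: u0 ∈ [17/530, 37/530)
j=2 picked index 2: u0 ∈ [-8/265, 22/265)
j=3 picked index 4: u0 ∈ [11/530, 101/530)
j=4 picked index 4: u0 ∈ [-21/265, 24/265)
j=5 picked index 5: u0 ∈ [-1/106, 13/106)
j=6 picked index 6: u0 ∈ [6/265, 41/265)
j=7 picked index 6: u0 ∈ [-41/530, 29/530)
j=8 picked index 8: u0 ∈ [-2/265, 28/265)
j=9 picked index 9: u0 ∈ [3/530, 1/10)
intersection: [17/530, 29/530)

17/530 29/530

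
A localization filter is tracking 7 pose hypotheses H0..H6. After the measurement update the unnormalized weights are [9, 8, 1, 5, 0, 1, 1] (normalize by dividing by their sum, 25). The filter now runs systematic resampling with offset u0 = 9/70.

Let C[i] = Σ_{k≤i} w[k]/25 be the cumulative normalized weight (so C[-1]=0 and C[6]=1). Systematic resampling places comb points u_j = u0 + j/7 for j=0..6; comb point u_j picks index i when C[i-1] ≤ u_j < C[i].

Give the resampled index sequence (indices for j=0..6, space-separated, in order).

0 0 1 1 2 3 6

C = [9/25, 17/25, 18/25, 23/25, 23/25, 24/25, 1]
j=0: u_0=9/70 ∈ [0, 9/25) → index 0
j=1: u_1=19/70 ∈ [0, 9/25) → index 0
j=2: u_2=29/70 ∈ [9/25, 17/25) → index 1
j=3: u_3=39/70 ∈ [9/25, 17/25) → index 1
j=4: u_4=7/10 ∈ [17/25, 18/25) → index 2
j=5: u_5=59/70 ∈ [18/25, 23/25) → index 3
j=6: u_6=69/70 ∈ [24/25, 1) → index 6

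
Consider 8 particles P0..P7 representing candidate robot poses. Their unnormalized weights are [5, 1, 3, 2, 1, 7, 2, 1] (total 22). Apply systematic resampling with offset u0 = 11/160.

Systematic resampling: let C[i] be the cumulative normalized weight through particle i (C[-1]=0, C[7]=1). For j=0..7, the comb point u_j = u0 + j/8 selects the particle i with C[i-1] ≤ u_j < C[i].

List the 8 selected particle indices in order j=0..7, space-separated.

C = [5/22, 3/11, 9/22, 1/2, 6/11, 19/22, 21/22, 1]
j=0: u_0=11/160 ∈ [0, 5/22) → index 0
j=1: u_1=31/160 ∈ [0, 5/22) → index 0
j=2: u_2=51/160 ∈ [3/11, 9/22) → index 2
j=3: u_3=71/160 ∈ [9/22, 1/2) → index 3
j=4: u_4=91/160 ∈ [6/11, 19/22) → index 5
j=5: u_5=111/160 ∈ [6/11, 19/22) → index 5
j=6: u_6=131/160 ∈ [6/11, 19/22) → index 5
j=7: u_7=151/160 ∈ [19/22, 21/22) → index 6

0 0 2 3 5 5 5 6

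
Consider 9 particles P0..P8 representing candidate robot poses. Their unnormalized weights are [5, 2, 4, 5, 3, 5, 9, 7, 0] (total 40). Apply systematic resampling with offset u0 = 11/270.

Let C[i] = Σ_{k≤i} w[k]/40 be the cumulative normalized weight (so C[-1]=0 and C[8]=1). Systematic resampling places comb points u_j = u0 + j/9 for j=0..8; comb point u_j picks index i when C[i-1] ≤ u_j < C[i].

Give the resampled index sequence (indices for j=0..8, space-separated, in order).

0 1 2 3 5 5 6 6 7

C = [1/8, 7/40, 11/40, 2/5, 19/40, 3/5, 33/40, 1, 1]
j=0: u_0=11/270 ∈ [0, 1/8) → index 0
j=1: u_1=41/270 ∈ [1/8, 7/40) → index 1
j=2: u_2=71/270 ∈ [7/40, 11/40) → index 2
j=3: u_3=101/270 ∈ [11/40, 2/5) → index 3
j=4: u_4=131/270 ∈ [19/40, 3/5) → index 5
j=5: u_5=161/270 ∈ [19/40, 3/5) → index 5
j=6: u_6=191/270 ∈ [3/5, 33/40) → index 6
j=7: u_7=221/270 ∈ [3/5, 33/40) → index 6
j=8: u_8=251/270 ∈ [33/40, 1) → index 7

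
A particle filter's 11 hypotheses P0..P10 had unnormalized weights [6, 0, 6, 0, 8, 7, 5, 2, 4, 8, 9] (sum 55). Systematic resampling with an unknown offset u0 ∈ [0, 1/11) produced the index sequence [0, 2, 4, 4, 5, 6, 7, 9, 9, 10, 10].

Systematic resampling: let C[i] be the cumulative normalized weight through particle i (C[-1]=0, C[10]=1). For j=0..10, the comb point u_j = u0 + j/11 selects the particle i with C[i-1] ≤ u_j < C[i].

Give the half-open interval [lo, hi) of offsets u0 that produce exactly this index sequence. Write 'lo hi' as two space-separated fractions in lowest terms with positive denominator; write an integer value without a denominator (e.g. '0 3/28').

3/55 4/55

C = [6/55, 6/55, 12/55, 12/55, 4/11, 27/55, 32/55, 34/55, 38/55, 46/55, 1]
j=0 picked index 0: u0 ∈ [0, 6/55)
j=1 picked index 2: u0 ∈ [1/55, 7/55)
j=2 picked index 4: u0 ∈ [2/55, 2/11)
j=3 picked index 4: u0 ∈ [-3/55, 1/11)
j=4 picked index 5: u0 ∈ [0, 7/55)
j=5 picked index 6: u0 ∈ [2/55, 7/55)
j=6 picked index 7: u0 ∈ [2/55, 4/55)
j=7 picked index 9: u0 ∈ [3/55, 1/5)
j=8 picked index 9: u0 ∈ [-2/55, 6/55)
j=9 picked index 10: u0 ∈ [1/55, 2/11)
j=10 picked index 10: u0 ∈ [-4/55, 1/11)
intersection: [3/55, 4/55)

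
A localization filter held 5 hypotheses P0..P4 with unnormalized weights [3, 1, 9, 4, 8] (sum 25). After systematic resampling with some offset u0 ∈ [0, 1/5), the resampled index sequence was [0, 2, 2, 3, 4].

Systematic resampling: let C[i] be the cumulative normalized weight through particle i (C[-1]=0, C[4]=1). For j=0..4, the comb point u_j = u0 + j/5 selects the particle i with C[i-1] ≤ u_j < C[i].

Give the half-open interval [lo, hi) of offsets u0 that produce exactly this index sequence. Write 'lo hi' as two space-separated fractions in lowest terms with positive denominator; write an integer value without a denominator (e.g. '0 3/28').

C = [3/25, 4/25, 13/25, 17/25, 1]
j=0 picked index 0: u0 ∈ [0, 3/25)
j=1 picked index 2: u0 ∈ [-1/25, 8/25)
j=2 picked index 2: u0 ∈ [-6/25, 3/25)
j=3 picked index 3: u0 ∈ [-2/25, 2/25)
j=4 picked index 4: u0 ∈ [-3/25, 1/5)
intersection: [0, 2/25)

0 2/25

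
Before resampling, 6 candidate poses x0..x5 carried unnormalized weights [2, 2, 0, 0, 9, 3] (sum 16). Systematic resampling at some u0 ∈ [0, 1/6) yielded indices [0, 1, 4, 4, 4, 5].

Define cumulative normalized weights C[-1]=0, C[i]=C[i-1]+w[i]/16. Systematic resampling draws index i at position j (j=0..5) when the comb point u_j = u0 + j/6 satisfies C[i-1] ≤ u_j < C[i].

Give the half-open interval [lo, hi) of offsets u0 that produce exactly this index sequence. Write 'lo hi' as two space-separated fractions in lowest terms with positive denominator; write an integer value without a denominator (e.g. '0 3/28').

0 1/12

C = [1/8, 1/4, 1/4, 1/4, 13/16, 1]
j=0 picked index 0: u0 ∈ [0, 1/8)
j=1 picked index 1: u0 ∈ [-1/24, 1/12)
j=2 picked index 4: u0 ∈ [-1/12, 23/48)
j=3 picked index 4: u0 ∈ [-1/4, 5/16)
j=4 picked index 4: u0 ∈ [-5/12, 7/48)
j=5 picked index 5: u0 ∈ [-1/48, 1/6)
intersection: [0, 1/12)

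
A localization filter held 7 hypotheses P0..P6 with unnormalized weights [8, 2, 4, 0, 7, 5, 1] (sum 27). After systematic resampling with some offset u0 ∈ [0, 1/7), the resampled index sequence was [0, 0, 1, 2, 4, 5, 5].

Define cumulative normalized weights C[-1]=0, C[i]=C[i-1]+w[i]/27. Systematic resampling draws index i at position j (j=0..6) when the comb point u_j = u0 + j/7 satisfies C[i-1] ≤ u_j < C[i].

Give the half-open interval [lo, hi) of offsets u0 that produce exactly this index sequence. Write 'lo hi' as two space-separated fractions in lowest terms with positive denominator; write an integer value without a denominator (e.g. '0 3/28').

4/63 16/189

C = [8/27, 10/27, 14/27, 14/27, 7/9, 26/27, 1]
j=0 picked index 0: u0 ∈ [0, 8/27)
j=1 picked index 0: u0 ∈ [-1/7, 29/189)
j=2 picked index 1: u0 ∈ [2/189, 16/189)
j=3 picked index 2: u0 ∈ [-11/189, 17/189)
j=4 picked index 4: u0 ∈ [-10/189, 13/63)
j=5 picked index 5: u0 ∈ [4/63, 47/189)
j=6 picked index 5: u0 ∈ [-5/63, 20/189)
intersection: [4/63, 16/189)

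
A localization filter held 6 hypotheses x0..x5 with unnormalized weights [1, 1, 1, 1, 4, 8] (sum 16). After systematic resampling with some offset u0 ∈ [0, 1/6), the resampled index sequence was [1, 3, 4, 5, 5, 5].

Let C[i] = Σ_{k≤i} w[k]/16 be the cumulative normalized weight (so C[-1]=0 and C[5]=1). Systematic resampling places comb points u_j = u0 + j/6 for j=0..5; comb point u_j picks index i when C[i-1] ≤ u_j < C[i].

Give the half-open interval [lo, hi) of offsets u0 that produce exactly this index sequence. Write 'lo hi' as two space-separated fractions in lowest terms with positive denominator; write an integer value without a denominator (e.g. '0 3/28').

1/16 1/12

C = [1/16, 1/8, 3/16, 1/4, 1/2, 1]
j=0 picked index 1: u0 ∈ [1/16, 1/8)
j=1 picked index 3: u0 ∈ [1/48, 1/12)
j=2 picked index 4: u0 ∈ [-1/12, 1/6)
j=3 picked index 5: u0 ∈ [0, 1/2)
j=4 picked index 5: u0 ∈ [-1/6, 1/3)
j=5 picked index 5: u0 ∈ [-1/3, 1/6)
intersection: [1/16, 1/12)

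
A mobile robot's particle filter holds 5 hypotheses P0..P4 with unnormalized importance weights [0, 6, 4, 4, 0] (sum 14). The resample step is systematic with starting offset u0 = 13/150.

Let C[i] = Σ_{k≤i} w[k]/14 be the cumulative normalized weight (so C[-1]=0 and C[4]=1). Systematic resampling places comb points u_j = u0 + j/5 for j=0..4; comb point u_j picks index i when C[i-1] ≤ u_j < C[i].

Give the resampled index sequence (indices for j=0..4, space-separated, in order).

1 1 2 2 3

C = [0, 3/7, 5/7, 1, 1]
j=0: u_0=13/150 ∈ [0, 3/7) → index 1
j=1: u_1=43/150 ∈ [0, 3/7) → index 1
j=2: u_2=73/150 ∈ [3/7, 5/7) → index 2
j=3: u_3=103/150 ∈ [3/7, 5/7) → index 2
j=4: u_4=133/150 ∈ [5/7, 1) → index 3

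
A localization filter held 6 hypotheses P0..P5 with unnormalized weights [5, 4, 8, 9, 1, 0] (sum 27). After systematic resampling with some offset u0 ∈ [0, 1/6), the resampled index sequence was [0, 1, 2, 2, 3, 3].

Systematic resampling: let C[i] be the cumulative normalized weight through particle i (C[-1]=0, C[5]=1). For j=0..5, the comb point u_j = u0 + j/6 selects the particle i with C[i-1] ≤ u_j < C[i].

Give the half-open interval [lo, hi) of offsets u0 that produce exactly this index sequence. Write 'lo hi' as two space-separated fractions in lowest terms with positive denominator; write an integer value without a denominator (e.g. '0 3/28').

1/54 7/54

C = [5/27, 1/3, 17/27, 26/27, 1, 1]
j=0 picked index 0: u0 ∈ [0, 5/27)
j=1 picked index 1: u0 ∈ [1/54, 1/6)
j=2 picked index 2: u0 ∈ [0, 8/27)
j=3 picked index 2: u0 ∈ [-1/6, 7/54)
j=4 picked index 3: u0 ∈ [-1/27, 8/27)
j=5 picked index 3: u0 ∈ [-11/54, 7/54)
intersection: [1/54, 7/54)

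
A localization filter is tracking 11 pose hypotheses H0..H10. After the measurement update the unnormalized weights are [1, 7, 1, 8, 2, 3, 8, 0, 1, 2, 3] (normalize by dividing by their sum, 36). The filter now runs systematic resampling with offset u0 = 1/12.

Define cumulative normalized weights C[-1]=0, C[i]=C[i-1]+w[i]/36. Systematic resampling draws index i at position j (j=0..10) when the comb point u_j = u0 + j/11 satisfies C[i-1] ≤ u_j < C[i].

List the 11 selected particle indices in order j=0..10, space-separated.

1 1 3 3 3 5 6 6 6 9 10

C = [1/36, 2/9, 1/4, 17/36, 19/36, 11/18, 5/6, 5/6, 31/36, 11/12, 1]
j=0: u_0=1/12 ∈ [1/36, 2/9) → index 1
j=1: u_1=23/132 ∈ [1/36, 2/9) → index 1
j=2: u_2=35/132 ∈ [1/4, 17/36) → index 3
j=3: u_3=47/132 ∈ [1/4, 17/36) → index 3
j=4: u_4=59/132 ∈ [1/4, 17/36) → index 3
j=5: u_5=71/132 ∈ [19/36, 11/18) → index 5
j=6: u_6=83/132 ∈ [11/18, 5/6) → index 6
j=7: u_7=95/132 ∈ [11/18, 5/6) → index 6
j=8: u_8=107/132 ∈ [11/18, 5/6) → index 6
j=9: u_9=119/132 ∈ [31/36, 11/12) → index 9
j=10: u_10=131/132 ∈ [11/12, 1) → index 10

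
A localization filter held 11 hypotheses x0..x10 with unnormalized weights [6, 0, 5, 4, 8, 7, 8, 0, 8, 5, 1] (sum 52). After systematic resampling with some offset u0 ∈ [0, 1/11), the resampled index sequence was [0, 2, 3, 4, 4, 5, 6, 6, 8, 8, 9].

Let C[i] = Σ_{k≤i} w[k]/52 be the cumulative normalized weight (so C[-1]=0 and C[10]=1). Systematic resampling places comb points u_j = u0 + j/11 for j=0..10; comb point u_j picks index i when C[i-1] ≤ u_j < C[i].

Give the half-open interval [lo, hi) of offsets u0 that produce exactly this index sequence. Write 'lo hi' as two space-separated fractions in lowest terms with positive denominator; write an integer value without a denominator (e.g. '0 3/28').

C = [3/26, 3/26, 11/52, 15/52, 23/52, 15/26, 19/26, 19/26, 23/26, 51/52, 1]
j=0 picked index 0: u0 ∈ [0, 3/26)
j=1 picked index 2: u0 ∈ [7/286, 69/572)
j=2 picked index 3: u0 ∈ [17/572, 61/572)
j=3 picked index 4: u0 ∈ [9/572, 97/572)
j=4 picked index 4: u0 ∈ [-43/572, 45/572)
j=5 picked index 5: u0 ∈ [-7/572, 35/286)
j=6 picked index 6: u0 ∈ [9/286, 53/286)
j=7 picked index 6: u0 ∈ [-17/286, 27/286)
j=8 picked index 8: u0 ∈ [1/286, 45/286)
j=9 picked index 8: u0 ∈ [-25/286, 19/286)
j=10 picked index 9: u0 ∈ [-7/286, 41/572)
intersection: [9/286, 19/286)

9/286 19/286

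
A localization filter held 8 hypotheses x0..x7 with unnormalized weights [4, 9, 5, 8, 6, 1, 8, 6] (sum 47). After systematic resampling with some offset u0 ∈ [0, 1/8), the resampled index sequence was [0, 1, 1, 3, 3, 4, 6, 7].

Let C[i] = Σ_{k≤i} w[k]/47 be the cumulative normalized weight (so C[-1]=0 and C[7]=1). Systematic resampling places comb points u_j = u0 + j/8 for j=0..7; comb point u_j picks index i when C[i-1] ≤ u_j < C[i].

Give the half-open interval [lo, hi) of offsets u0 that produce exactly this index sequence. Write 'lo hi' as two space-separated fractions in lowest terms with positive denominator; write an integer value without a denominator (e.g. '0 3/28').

C = [4/47, 13/47, 18/47, 26/47, 32/47, 33/47, 41/47, 1]
j=0 picked index 0: u0 ∈ [0, 4/47)
j=1 picked index 1: u0 ∈ [-15/376, 57/376)
j=2 picked index 1: u0 ∈ [-31/188, 5/188)
j=3 picked index 3: u0 ∈ [3/376, 67/376)
j=4 picked index 3: u0 ∈ [-11/94, 5/94)
j=5 picked index 4: u0 ∈ [-27/376, 21/376)
j=6 picked index 6: u0 ∈ [-9/188, 23/188)
j=7 picked index 7: u0 ∈ [-1/376, 1/8)
intersection: [3/376, 5/188)

3/376 5/188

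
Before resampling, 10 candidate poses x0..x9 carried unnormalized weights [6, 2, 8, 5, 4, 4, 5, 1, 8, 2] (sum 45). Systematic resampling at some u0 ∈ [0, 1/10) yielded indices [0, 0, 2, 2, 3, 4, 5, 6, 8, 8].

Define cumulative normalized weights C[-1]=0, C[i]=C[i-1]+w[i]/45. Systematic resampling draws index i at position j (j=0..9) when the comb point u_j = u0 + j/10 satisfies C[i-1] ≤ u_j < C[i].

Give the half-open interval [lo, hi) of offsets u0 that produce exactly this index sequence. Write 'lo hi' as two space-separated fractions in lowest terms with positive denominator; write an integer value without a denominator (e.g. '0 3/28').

0 1/30

C = [2/15, 8/45, 16/45, 7/15, 5/9, 29/45, 34/45, 7/9, 43/45, 1]
j=0 picked index 0: u0 ∈ [0, 2/15)
j=1 picked index 0: u0 ∈ [-1/10, 1/30)
j=2 picked index 2: u0 ∈ [-1/45, 7/45)
j=3 picked index 2: u0 ∈ [-11/90, 1/18)
j=4 picked index 3: u0 ∈ [-2/45, 1/15)
j=5 picked index 4: u0 ∈ [-1/30, 1/18)
j=6 picked index 5: u0 ∈ [-2/45, 2/45)
j=7 picked index 6: u0 ∈ [-1/18, 1/18)
j=8 picked index 8: u0 ∈ [-1/45, 7/45)
j=9 picked index 8: u0 ∈ [-11/90, 1/18)
intersection: [0, 1/30)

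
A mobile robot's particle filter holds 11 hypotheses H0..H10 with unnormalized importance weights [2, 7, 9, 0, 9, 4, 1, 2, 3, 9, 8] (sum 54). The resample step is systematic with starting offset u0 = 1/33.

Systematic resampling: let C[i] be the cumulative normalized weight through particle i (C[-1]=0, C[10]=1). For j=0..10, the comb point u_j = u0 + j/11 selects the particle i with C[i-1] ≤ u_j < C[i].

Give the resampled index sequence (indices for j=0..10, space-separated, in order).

0 1 2 2 4 4 6 8 9 9 10

C = [1/27, 1/6, 1/3, 1/3, 1/2, 31/54, 16/27, 17/27, 37/54, 23/27, 1]
j=0: u_0=1/33 ∈ [0, 1/27) → index 0
j=1: u_1=4/33 ∈ [1/27, 1/6) → index 1
j=2: u_2=7/33 ∈ [1/6, 1/3) → index 2
j=3: u_3=10/33 ∈ [1/6, 1/3) → index 2
j=4: u_4=13/33 ∈ [1/3, 1/2) → index 4
j=5: u_5=16/33 ∈ [1/3, 1/2) → index 4
j=6: u_6=19/33 ∈ [31/54, 16/27) → index 6
j=7: u_7=2/3 ∈ [17/27, 37/54) → index 8
j=8: u_8=25/33 ∈ [37/54, 23/27) → index 9
j=9: u_9=28/33 ∈ [37/54, 23/27) → index 9
j=10: u_10=31/33 ∈ [23/27, 1) → index 10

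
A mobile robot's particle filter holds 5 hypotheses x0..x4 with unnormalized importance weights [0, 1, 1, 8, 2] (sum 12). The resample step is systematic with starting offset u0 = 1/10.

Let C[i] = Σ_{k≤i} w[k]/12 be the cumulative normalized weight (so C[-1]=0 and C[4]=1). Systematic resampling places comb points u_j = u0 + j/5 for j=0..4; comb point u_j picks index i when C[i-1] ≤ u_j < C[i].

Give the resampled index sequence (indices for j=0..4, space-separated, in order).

2 3 3 3 4

C = [0, 1/12, 1/6, 5/6, 1]
j=0: u_0=1/10 ∈ [1/12, 1/6) → index 2
j=1: u_1=3/10 ∈ [1/6, 5/6) → index 3
j=2: u_2=1/2 ∈ [1/6, 5/6) → index 3
j=3: u_3=7/10 ∈ [1/6, 5/6) → index 3
j=4: u_4=9/10 ∈ [5/6, 1) → index 4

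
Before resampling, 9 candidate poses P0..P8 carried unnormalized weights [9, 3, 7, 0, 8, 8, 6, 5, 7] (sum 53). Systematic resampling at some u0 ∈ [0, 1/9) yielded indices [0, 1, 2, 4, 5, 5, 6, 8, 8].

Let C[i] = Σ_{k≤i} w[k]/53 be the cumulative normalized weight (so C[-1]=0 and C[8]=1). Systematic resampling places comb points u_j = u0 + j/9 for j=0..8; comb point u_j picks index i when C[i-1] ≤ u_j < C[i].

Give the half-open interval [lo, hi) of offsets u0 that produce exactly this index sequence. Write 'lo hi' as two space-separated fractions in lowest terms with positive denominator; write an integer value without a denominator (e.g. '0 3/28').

43/477 50/477

C = [9/53, 12/53, 19/53, 19/53, 27/53, 35/53, 41/53, 46/53, 1]
j=0 picked index 0: u0 ∈ [0, 9/53)
j=1 picked index 1: u0 ∈ [28/477, 55/477)
j=2 picked index 2: u0 ∈ [2/477, 65/477)
j=3 picked index 4: u0 ∈ [4/159, 28/159)
j=4 picked index 5: u0 ∈ [31/477, 103/477)
j=5 picked index 5: u0 ∈ [-22/477, 50/477)
j=6 picked index 6: u0 ∈ [-1/159, 17/159)
j=7 picked index 8: u0 ∈ [43/477, 2/9)
j=8 picked index 8: u0 ∈ [-10/477, 1/9)
intersection: [43/477, 50/477)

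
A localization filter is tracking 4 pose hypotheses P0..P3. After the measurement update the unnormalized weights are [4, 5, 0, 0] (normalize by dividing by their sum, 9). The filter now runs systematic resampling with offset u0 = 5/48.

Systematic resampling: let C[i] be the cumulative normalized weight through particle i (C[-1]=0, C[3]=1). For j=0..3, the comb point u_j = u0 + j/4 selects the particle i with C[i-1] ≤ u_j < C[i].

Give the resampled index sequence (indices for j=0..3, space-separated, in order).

0 0 1 1

C = [4/9, 1, 1, 1]
j=0: u_0=5/48 ∈ [0, 4/9) → index 0
j=1: u_1=17/48 ∈ [0, 4/9) → index 0
j=2: u_2=29/48 ∈ [4/9, 1) → index 1
j=3: u_3=41/48 ∈ [4/9, 1) → index 1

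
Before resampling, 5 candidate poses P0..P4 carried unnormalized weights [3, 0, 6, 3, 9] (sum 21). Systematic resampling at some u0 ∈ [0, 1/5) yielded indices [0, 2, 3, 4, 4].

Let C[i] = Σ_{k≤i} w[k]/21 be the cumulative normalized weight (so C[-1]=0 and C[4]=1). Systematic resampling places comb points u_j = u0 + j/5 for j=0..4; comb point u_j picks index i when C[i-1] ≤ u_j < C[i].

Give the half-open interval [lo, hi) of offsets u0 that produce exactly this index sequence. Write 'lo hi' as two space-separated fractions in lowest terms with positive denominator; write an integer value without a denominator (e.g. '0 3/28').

1/35 1/7

C = [1/7, 1/7, 3/7, 4/7, 1]
j=0 picked index 0: u0 ∈ [0, 1/7)
j=1 picked index 2: u0 ∈ [-2/35, 8/35)
j=2 picked index 3: u0 ∈ [1/35, 6/35)
j=3 picked index 4: u0 ∈ [-1/35, 2/5)
j=4 picked index 4: u0 ∈ [-8/35, 1/5)
intersection: [1/35, 1/7)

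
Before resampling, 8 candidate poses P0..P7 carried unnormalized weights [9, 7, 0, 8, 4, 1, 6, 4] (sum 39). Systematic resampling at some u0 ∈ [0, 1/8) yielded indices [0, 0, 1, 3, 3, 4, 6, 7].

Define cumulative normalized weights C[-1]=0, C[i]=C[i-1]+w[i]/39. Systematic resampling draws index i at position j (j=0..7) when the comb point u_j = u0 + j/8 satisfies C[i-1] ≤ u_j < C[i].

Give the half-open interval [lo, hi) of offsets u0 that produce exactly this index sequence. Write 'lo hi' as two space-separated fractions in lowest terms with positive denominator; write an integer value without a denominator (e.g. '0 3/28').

11/312 29/312

C = [3/13, 16/39, 16/39, 8/13, 28/39, 29/39, 35/39, 1]
j=0 picked index 0: u0 ∈ [0, 3/13)
j=1 picked index 0: u0 ∈ [-1/8, 11/104)
j=2 picked index 1: u0 ∈ [-1/52, 25/156)
j=3 picked index 3: u0 ∈ [11/312, 25/104)
j=4 picked index 3: u0 ∈ [-7/78, 3/26)
j=5 picked index 4: u0 ∈ [-1/104, 29/312)
j=6 picked index 6: u0 ∈ [-1/156, 23/156)
j=7 picked index 7: u0 ∈ [7/312, 1/8)
intersection: [11/312, 29/312)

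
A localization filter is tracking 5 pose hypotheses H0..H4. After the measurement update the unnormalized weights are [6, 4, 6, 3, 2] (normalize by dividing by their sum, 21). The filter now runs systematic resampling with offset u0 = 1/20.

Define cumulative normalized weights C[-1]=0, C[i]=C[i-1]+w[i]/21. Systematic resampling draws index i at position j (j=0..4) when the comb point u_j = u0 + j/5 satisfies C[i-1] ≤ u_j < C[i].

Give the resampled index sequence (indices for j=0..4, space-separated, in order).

0 0 1 2 3

C = [2/7, 10/21, 16/21, 19/21, 1]
j=0: u_0=1/20 ∈ [0, 2/7) → index 0
j=1: u_1=1/4 ∈ [0, 2/7) → index 0
j=2: u_2=9/20 ∈ [2/7, 10/21) → index 1
j=3: u_3=13/20 ∈ [10/21, 16/21) → index 2
j=4: u_4=17/20 ∈ [16/21, 19/21) → index 3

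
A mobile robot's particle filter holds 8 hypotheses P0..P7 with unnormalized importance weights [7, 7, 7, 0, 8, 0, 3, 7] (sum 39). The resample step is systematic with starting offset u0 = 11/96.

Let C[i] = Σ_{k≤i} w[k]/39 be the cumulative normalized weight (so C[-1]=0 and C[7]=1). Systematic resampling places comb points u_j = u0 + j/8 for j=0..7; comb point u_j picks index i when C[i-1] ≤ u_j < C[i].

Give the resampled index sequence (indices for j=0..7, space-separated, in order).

0 1 2 2 4 4 7 7

C = [7/39, 14/39, 7/13, 7/13, 29/39, 29/39, 32/39, 1]
j=0: u_0=11/96 ∈ [0, 7/39) → index 0
j=1: u_1=23/96 ∈ [7/39, 14/39) → index 1
j=2: u_2=35/96 ∈ [14/39, 7/13) → index 2
j=3: u_3=47/96 ∈ [14/39, 7/13) → index 2
j=4: u_4=59/96 ∈ [7/13, 29/39) → index 4
j=5: u_5=71/96 ∈ [7/13, 29/39) → index 4
j=6: u_6=83/96 ∈ [32/39, 1) → index 7
j=7: u_7=95/96 ∈ [32/39, 1) → index 7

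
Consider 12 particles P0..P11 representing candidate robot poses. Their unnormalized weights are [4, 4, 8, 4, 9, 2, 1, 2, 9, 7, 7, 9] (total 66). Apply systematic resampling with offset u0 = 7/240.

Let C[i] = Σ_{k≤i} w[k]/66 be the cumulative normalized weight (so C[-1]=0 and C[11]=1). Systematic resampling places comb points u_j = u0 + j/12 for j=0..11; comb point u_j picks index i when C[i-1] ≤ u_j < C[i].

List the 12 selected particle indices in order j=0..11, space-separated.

0 1 2 3 4 5 8 8 9 10 10 11

C = [2/33, 4/33, 8/33, 10/33, 29/66, 31/66, 16/33, 17/33, 43/66, 25/33, 19/22, 1]
j=0: u_0=7/240 ∈ [0, 2/33) → index 0
j=1: u_1=9/80 ∈ [2/33, 4/33) → index 1
j=2: u_2=47/240 ∈ [4/33, 8/33) → index 2
j=3: u_3=67/240 ∈ [8/33, 10/33) → index 3
j=4: u_4=29/80 ∈ [10/33, 29/66) → index 4
j=5: u_5=107/240 ∈ [29/66, 31/66) → index 5
j=6: u_6=127/240 ∈ [17/33, 43/66) → index 8
j=7: u_7=49/80 ∈ [17/33, 43/66) → index 8
j=8: u_8=167/240 ∈ [43/66, 25/33) → index 9
j=9: u_9=187/240 ∈ [25/33, 19/22) → index 10
j=10: u_10=69/80 ∈ [25/33, 19/22) → index 10
j=11: u_11=227/240 ∈ [19/22, 1) → index 11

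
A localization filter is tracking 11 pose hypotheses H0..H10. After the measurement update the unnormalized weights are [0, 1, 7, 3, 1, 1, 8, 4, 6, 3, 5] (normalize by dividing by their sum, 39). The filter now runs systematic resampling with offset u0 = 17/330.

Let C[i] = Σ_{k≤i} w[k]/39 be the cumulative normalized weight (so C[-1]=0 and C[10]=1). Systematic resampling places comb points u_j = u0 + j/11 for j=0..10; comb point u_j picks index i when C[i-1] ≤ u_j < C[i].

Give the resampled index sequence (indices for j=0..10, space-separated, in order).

C = [0, 1/39, 8/39, 11/39, 4/13, 1/3, 7/13, 25/39, 31/39, 34/39, 1]
j=0: u_0=17/330 ∈ [1/39, 8/39) → index 2
j=1: u_1=47/330 ∈ [1/39, 8/39) → index 2
j=2: u_2=7/30 ∈ [8/39, 11/39) → index 3
j=3: u_3=107/330 ∈ [4/13, 1/3) → index 5
j=4: u_4=137/330 ∈ [1/3, 7/13) → index 6
j=5: u_5=167/330 ∈ [1/3, 7/13) → index 6
j=6: u_6=197/330 ∈ [7/13, 25/39) → index 7
j=7: u_7=227/330 ∈ [25/39, 31/39) → index 8
j=8: u_8=257/330 ∈ [25/39, 31/39) → index 8
j=9: u_9=287/330 ∈ [31/39, 34/39) → index 9
j=10: u_10=317/330 ∈ [34/39, 1) → index 10

2 2 3 5 6 6 7 8 8 9 10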